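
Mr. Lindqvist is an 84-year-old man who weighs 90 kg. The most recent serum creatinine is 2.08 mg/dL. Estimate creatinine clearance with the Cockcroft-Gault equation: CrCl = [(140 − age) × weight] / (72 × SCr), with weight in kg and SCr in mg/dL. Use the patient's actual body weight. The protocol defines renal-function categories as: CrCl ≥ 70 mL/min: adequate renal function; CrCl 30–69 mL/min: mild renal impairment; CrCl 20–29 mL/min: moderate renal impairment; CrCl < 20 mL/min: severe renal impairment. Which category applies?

mild renal impairment

CrCl = (140 − 84) × 90 / (72 × 2.08) = 5040.0 / 149.76 ≈ 33.7 mL/min
34 mL/min falls in the 'mild renal impairment' range.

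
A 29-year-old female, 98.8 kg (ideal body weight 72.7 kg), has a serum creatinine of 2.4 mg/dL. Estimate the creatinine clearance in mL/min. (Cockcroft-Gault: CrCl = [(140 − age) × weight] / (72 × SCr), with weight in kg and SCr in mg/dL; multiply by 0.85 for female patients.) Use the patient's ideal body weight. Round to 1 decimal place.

CrCl = (140 − 29) × 72.7 / (72 × 2.4) × 0.85 = 8069.7 / 172.80 × 0.85 ≈ 39.7 mL/min

39.7 mL/min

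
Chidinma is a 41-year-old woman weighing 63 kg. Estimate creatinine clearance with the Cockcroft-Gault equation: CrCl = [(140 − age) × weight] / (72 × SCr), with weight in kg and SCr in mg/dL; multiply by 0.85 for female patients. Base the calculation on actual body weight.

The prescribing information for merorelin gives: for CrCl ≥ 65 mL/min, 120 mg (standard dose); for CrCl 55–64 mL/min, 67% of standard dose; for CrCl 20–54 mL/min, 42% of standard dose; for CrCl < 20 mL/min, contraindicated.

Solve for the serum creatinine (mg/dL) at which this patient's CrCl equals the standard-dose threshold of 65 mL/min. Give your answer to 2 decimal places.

Standard dose requires CrCl ≥ 65 mL/min.
Set (140 − 41) × 63 × 0.85 / (72 × SCr) = 65
SCr = (140 − 41) × 63 × 0.85 / (72 × 65) = 1.133 mg/dL

1.13 mg/dL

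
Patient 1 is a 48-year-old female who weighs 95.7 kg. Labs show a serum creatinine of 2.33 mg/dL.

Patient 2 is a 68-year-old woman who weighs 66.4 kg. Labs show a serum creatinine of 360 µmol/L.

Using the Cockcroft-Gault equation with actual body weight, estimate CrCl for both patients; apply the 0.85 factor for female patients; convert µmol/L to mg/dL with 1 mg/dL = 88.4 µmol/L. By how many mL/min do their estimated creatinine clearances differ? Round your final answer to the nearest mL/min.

Patient 1: CrCl = (140 − 48) × 95.7 / (72 × 2.33) × 0.85 = 8804.4 / 167.76 × 0.85 ≈ 44.6 mL/min
Patient 2: SCr = 360 / 88.4 = 4.072 mg/dL
Patient 2: CrCl = (140 − 68) × 66.4 / (72 × 4.072) × 0.85 = 4780.8 / 293.18 × 0.85 ≈ 13.9 mL/min
|44.6 − 13.9| = 30.7 mL/min

31 mL/min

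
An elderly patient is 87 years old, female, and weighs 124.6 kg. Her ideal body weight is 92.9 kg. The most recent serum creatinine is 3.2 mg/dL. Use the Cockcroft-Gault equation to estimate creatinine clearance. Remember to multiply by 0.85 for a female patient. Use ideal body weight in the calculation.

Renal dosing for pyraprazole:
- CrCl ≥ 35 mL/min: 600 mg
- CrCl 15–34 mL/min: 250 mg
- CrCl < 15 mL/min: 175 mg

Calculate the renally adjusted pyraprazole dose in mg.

CrCl = (140 − 87) × 92.9 / (72 × 3.2) × 0.85 = 4923.7 / 230.40 × 0.85 ≈ 18.2 mL/min
CrCl ≈ 18 mL/min → bracket 15–34 mL/min.
Dose for this bracket: 250 mg.

250 mg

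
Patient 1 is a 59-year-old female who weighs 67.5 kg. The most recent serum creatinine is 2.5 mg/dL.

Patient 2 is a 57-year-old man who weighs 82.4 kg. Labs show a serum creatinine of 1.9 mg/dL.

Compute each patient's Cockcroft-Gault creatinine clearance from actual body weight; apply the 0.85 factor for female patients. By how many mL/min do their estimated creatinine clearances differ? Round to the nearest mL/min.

24 mL/min

Patient 1: CrCl = (140 − 59) × 67.5 / (72 × 2.5) × 0.85 = 5467.5 / 180.00 × 0.85 ≈ 25.8 mL/min
Patient 2: CrCl = (140 − 57) × 82.4 / (72 × 1.9) = 6839.2 / 136.80 ≈ 50.0 mL/min
|25.8 − 50.0| = 24.2 mL/min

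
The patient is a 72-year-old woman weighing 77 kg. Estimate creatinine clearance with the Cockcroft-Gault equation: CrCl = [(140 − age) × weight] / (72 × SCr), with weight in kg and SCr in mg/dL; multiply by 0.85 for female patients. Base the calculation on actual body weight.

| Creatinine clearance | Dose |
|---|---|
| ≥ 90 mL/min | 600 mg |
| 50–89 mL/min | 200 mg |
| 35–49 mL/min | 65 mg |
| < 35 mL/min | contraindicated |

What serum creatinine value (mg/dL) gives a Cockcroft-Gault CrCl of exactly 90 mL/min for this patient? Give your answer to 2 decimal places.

Standard dose requires CrCl ≥ 90 mL/min.
Set (140 − 72) × 77 × 0.85 / (72 × SCr) = 90
SCr = (140 − 72) × 77 × 0.85 / (72 × 90) = 0.687 mg/dL

0.69 mg/dL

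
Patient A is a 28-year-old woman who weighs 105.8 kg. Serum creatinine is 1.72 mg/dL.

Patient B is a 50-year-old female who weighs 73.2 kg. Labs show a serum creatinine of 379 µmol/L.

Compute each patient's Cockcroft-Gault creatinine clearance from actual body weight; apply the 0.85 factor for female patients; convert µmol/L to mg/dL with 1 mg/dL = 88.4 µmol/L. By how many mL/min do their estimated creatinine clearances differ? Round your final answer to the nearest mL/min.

63 mL/min

Patient A: CrCl = (140 − 28) × 105.8 / (72 × 1.72) × 0.85 = 11849.6 / 123.84 × 0.85 ≈ 81.3 mL/min
Patient B: SCr = 379 / 88.4 = 4.287 mg/dL
Patient B: CrCl = (140 − 50) × 73.2 / (72 × 4.287) × 0.85 = 6588.0 / 308.66 × 0.85 ≈ 18.1 mL/min
|81.3 − 18.1| = 63.2 mL/min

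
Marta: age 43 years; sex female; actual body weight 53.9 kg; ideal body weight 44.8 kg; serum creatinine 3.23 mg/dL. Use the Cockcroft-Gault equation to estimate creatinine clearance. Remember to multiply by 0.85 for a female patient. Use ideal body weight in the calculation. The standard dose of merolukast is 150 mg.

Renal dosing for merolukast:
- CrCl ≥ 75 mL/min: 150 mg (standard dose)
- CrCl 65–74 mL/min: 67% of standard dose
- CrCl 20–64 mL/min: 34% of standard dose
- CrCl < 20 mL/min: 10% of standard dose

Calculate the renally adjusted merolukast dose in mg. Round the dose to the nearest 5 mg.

CrCl = (140 − 43) × 44.8 / (72 × 3.23) × 0.85 = 4345.6 / 232.56 × 0.85 ≈ 15.9 mL/min
CrCl ≈ 16 mL/min → bracket < 20 mL/min.
10% of 150 mg = 15 mg

15 mg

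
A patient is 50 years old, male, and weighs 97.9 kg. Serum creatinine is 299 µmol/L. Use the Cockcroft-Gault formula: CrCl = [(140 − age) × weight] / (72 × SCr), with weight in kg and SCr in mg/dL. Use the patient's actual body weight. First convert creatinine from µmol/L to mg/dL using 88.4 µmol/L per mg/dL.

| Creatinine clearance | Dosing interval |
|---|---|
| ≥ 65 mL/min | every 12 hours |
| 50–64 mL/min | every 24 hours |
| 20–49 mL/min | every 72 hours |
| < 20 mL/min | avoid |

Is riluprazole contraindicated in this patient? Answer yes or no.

SCr = 299 / 88.4 = 3.382 mg/dL
CrCl = (140 − 50) × 97.9 / (72 × 3.382) = 8811.0 / 243.50 ≈ 36.2 mL/min
CrCl ≈ 36 mL/min, which is ≥ 20 mL/min.

no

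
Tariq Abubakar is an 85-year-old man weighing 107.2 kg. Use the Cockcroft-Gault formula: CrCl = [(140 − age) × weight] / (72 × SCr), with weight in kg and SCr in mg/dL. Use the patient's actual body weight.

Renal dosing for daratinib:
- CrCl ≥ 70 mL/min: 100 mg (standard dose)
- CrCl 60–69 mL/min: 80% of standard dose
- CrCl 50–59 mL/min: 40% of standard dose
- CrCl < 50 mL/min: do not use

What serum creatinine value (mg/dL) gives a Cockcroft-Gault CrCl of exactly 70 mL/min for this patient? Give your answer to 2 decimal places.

Standard dose requires CrCl ≥ 70 mL/min.
Set (140 − 85) × 107.2 / (72 × SCr) = 70
SCr = (140 − 85) × 107.2 / (72 × 70) = 1.170 mg/dL

1.17 mg/dL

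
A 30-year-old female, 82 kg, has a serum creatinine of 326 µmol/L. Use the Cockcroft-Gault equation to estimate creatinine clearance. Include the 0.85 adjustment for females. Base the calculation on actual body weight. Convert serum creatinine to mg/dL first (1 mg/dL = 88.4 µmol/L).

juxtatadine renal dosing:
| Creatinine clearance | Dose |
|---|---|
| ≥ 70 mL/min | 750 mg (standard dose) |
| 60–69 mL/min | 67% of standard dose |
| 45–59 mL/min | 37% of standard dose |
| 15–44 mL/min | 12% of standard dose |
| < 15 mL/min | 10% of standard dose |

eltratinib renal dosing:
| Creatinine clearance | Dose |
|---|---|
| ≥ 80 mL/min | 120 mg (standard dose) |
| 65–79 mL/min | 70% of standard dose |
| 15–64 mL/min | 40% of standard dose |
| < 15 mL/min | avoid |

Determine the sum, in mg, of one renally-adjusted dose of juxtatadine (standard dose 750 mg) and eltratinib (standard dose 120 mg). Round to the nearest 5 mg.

SCr = 326 / 88.4 = 3.688 mg/dL
CrCl = (140 − 30) × 82 / (72 × 3.688) × 0.85 = 9020.0 / 265.54 × 0.85 ≈ 28.9 mL/min
CrCl ≈ 29 mL/min.
juxtatadine: 15–44 mL/min → 12% of 750 mg = 90 mg.
eltratinib: 15–64 mL/min → 40% of 120 mg = 48 mg.
Total = 90 + 48 = 138 mg.

140 mg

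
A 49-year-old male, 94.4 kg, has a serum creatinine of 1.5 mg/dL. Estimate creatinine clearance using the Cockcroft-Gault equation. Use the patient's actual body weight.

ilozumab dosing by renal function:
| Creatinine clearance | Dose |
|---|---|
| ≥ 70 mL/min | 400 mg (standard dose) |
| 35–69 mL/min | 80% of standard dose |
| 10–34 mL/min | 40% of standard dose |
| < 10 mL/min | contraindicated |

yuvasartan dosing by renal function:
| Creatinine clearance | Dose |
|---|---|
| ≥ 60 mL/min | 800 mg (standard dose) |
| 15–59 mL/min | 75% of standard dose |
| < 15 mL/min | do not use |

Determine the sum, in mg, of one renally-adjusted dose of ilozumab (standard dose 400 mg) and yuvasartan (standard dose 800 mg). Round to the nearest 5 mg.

CrCl = (140 − 49) × 94.4 / (72 × 1.5) = 8590.4 / 108.00 ≈ 79.5 mL/min
CrCl ≈ 80 mL/min.
ilozumab: ≥ 70 mL/min → 100% of 400 mg = 400 mg.
yuvasartan: ≥ 60 mL/min → 100% of 800 mg = 800 mg.
Total = 400 + 800 = 1200 mg.

1200 mg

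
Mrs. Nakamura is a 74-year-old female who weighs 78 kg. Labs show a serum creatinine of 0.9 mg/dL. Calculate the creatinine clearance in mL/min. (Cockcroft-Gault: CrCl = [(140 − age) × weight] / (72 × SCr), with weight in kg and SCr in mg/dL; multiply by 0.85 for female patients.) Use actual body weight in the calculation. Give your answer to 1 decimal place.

67.5 mL/min

CrCl = (140 − 74) × 78 / (72 × 0.9) × 0.85 = 5148.0 / 64.80 × 0.85 ≈ 67.5 mL/min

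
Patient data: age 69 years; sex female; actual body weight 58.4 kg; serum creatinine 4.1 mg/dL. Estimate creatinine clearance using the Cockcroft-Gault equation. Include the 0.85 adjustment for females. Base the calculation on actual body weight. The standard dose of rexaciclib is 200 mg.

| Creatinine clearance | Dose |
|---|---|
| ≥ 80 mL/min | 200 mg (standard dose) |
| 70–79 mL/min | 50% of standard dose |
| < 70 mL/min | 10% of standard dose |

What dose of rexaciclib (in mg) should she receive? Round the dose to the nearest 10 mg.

CrCl = (140 − 69) × 58.4 / (72 × 4.1) × 0.85 = 4146.4 / 295.20 × 0.85 ≈ 11.9 mL/min
CrCl ≈ 12 mL/min → bracket < 70 mL/min.
10% of 200 mg = 20 mg

20 mg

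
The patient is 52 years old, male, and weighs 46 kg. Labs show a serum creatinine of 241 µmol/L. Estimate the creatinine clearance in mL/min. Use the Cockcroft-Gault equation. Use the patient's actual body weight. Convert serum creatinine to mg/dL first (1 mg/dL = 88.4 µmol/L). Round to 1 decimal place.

SCr = 241 / 88.4 = 2.726 mg/dL
CrCl = (140 − 52) × 46 / (72 × 2.726) = 4048.0 / 196.27 ≈ 20.6 mL/min

20.6 mL/min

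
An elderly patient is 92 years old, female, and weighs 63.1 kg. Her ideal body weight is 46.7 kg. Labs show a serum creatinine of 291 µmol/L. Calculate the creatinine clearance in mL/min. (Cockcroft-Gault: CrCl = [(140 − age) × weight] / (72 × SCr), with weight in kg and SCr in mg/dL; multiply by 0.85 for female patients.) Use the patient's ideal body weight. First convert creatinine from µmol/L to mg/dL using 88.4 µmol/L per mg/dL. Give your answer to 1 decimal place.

8.0 mL/min

SCr = 291 / 88.4 = 3.292 mg/dL
CrCl = (140 − 92) × 46.7 / (72 × 3.292) × 0.85 = 2241.6 / 237.02 × 0.85 ≈ 8.0 mL/min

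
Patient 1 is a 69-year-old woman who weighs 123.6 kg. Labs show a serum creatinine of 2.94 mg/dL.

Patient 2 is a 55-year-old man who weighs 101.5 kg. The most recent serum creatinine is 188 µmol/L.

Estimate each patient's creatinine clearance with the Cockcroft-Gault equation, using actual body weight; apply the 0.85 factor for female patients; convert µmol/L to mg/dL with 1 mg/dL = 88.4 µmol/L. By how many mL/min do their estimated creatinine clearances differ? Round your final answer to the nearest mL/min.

Patient 1: CrCl = (140 − 69) × 123.6 / (72 × 2.94) × 0.85 = 8775.6 / 211.68 × 0.85 ≈ 35.2 mL/min
Patient 2: SCr = 188 / 88.4 = 2.127 mg/dL
Patient 2: CrCl = (140 − 55) × 101.5 / (72 × 2.127) = 8627.5 / 153.14 ≈ 56.3 mL/min
|35.2 − 56.3| = 21.1 mL/min

21 mL/min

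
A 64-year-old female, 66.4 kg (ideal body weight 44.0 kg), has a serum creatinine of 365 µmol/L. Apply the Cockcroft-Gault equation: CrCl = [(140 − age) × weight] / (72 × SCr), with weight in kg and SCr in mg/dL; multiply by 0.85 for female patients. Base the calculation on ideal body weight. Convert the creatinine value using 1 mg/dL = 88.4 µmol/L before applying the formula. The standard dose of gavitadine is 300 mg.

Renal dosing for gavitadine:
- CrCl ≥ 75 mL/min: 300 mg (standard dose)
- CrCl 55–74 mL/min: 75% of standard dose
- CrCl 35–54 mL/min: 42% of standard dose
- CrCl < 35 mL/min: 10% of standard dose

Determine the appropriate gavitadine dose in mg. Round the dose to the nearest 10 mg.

30 mg

SCr = 365 / 88.4 = 4.129 mg/dL
CrCl = (140 − 64) × 44 / (72 × 4.129) × 0.85 = 3344.0 / 297.29 × 0.85 ≈ 9.6 mL/min
CrCl ≈ 10 mL/min → bracket < 35 mL/min.
10% of 300 mg = 30 mg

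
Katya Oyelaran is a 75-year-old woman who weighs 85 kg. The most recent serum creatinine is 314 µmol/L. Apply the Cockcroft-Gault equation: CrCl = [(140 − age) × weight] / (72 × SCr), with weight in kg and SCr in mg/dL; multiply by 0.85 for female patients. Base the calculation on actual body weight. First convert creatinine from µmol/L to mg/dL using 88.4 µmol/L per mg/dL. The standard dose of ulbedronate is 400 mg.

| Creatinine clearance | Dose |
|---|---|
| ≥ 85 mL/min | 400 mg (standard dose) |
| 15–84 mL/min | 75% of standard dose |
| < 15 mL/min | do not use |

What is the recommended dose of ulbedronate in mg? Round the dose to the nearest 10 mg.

300 mg

SCr = 314 / 88.4 = 3.552 mg/dL
CrCl = (140 − 75) × 85 / (72 × 3.552) × 0.85 = 5525.0 / 255.74 × 0.85 ≈ 18.4 mL/min
CrCl ≈ 18 mL/min → bracket 15–84 mL/min.
75% of 400 mg = 300 mg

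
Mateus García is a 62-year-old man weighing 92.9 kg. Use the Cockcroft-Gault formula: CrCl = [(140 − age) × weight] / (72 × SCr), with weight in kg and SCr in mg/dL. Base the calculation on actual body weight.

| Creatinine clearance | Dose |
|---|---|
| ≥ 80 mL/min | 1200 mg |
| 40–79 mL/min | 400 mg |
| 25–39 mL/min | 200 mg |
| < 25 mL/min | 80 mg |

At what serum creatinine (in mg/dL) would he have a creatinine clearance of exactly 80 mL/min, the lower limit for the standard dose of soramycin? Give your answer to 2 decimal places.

1.26 mg/dL

Standard dose requires CrCl ≥ 80 mL/min.
Set (140 − 62) × 92.9 / (72 × SCr) = 80
SCr = (140 − 62) × 92.9 / (72 × 80) = 1.258 mg/dL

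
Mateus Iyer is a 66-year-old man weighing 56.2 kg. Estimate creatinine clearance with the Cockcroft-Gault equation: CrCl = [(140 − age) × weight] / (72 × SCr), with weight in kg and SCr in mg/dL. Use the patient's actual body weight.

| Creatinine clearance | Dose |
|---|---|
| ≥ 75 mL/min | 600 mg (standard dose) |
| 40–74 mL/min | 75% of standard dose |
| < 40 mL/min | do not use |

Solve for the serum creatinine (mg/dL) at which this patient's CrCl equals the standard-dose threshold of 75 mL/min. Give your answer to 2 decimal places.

Standard dose requires CrCl ≥ 75 mL/min.
Set (140 − 66) × 56.2 / (72 × SCr) = 75
SCr = (140 − 66) × 56.2 / (72 × 75) = 0.770 mg/dL

0.77 mg/dL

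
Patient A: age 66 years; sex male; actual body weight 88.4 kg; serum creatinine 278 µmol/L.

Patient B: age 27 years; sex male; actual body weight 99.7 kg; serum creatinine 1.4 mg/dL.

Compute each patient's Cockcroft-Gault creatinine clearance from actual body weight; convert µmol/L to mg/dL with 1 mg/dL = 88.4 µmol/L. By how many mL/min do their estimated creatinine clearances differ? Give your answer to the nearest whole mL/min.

83 mL/min

Patient A: SCr = 278 / 88.4 = 3.145 mg/dL
Patient A: CrCl = (140 − 66) × 88.4 / (72 × 3.145) = 6541.6 / 226.44 ≈ 28.9 mL/min
Patient B: CrCl = (140 − 27) × 99.7 / (72 × 1.4) = 11266.1 / 100.80 ≈ 111.8 mL/min
|28.9 − 111.8| = 82.9 mL/min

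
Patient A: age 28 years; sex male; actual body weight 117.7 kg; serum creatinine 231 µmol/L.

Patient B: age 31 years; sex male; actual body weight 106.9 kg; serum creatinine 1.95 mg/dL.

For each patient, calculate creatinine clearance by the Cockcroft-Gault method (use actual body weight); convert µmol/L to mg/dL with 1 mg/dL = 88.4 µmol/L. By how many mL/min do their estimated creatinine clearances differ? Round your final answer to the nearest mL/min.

13 mL/min

Patient A: SCr = 231 / 88.4 = 2.613 mg/dL
Patient A: CrCl = (140 − 28) × 117.7 / (72 × 2.613) = 13182.4 / 188.14 ≈ 70.1 mL/min
Patient B: CrCl = (140 − 31) × 106.9 / (72 × 1.95) = 11652.1 / 140.40 ≈ 83.0 mL/min
|70.1 − 83.0| = 12.9 mL/min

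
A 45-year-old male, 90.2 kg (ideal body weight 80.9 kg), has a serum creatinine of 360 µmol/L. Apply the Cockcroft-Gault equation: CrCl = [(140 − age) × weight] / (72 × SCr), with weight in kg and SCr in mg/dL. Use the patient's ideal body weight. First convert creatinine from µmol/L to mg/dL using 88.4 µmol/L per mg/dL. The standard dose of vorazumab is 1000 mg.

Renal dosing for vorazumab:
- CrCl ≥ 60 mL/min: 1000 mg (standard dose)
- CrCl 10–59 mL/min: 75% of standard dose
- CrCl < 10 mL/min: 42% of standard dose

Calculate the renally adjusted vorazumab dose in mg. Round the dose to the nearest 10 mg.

750 mg

SCr = 360 / 88.4 = 4.072 mg/dL
CrCl = (140 − 45) × 80.9 / (72 × 4.072) = 7685.5 / 293.18 ≈ 26.2 mL/min
CrCl ≈ 26 mL/min → bracket 10–59 mL/min.
75% of 1000 mg = 750 mg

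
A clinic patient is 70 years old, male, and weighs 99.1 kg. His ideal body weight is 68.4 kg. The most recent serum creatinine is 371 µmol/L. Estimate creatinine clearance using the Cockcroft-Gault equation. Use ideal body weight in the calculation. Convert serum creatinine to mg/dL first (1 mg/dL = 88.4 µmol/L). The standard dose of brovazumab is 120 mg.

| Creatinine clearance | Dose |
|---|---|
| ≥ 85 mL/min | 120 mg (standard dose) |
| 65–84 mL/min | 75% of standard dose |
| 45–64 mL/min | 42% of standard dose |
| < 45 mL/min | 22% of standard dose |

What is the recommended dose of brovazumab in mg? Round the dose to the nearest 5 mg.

SCr = 371 / 88.4 = 4.197 mg/dL
CrCl = (140 − 70) × 68.4 / (72 × 4.197) = 4788.0 / 302.18 ≈ 15.8 mL/min
CrCl ≈ 16 mL/min → bracket < 45 mL/min.
22% of 120 mg = 26.4 mg → 25 mg

25 mg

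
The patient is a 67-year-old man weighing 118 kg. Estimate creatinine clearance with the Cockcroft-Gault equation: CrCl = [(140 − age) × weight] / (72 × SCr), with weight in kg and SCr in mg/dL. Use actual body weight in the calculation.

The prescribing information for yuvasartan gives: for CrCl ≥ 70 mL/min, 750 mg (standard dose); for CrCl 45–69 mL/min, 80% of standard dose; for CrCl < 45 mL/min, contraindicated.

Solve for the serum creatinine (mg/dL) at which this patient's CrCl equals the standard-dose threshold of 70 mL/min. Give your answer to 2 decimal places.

1.71 mg/dL

Standard dose requires CrCl ≥ 70 mL/min.
Set (140 − 67) × 118 / (72 × SCr) = 70
SCr = (140 − 67) × 118 / (72 × 70) = 1.709 mg/dL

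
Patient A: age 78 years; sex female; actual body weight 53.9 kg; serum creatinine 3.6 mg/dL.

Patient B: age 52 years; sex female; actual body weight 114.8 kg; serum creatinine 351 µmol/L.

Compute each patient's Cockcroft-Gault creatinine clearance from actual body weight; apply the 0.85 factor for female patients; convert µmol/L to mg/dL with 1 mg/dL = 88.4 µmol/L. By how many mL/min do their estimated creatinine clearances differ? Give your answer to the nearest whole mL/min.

Patient A: CrCl = (140 − 78) × 53.9 / (72 × 3.6) × 0.85 = 3341.8 / 259.20 × 0.85 ≈ 11.0 mL/min
Patient B: SCr = 351 / 88.4 = 3.971 mg/dL
Patient B: CrCl = (140 − 52) × 114.8 / (72 × 3.971) × 0.85 = 10102.4 / 285.91 × 0.85 ≈ 30.0 mL/min
|11.0 − 30.0| = 19.0 mL/min

19 mL/min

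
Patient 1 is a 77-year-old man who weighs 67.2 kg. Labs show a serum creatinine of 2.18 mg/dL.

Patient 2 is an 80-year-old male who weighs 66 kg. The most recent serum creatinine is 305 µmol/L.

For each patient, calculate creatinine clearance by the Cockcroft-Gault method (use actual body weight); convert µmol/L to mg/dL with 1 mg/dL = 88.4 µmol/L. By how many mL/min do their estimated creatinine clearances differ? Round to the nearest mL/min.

Patient 1: CrCl = (140 − 77) × 67.2 / (72 × 2.18) = 4233.6 / 156.96 ≈ 27.0 mL/min
Patient 2: SCr = 305 / 88.4 = 3.45 mg/dL
Patient 2: CrCl = (140 − 80) × 66 / (72 × 3.45) = 3960.0 / 248.40 ≈ 15.9 mL/min
|27.0 − 15.9| = 11.1 mL/min

11 mL/min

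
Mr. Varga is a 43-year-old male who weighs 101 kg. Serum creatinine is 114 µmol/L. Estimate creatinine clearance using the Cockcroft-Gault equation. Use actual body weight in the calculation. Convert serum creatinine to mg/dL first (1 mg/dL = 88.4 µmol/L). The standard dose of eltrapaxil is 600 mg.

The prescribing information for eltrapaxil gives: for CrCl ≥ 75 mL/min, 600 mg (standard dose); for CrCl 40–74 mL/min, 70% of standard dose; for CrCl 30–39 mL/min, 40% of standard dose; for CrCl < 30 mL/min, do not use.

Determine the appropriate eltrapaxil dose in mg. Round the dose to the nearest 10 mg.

600 mg

SCr = 114 / 88.4 = 1.29 mg/dL
CrCl = (140 − 43) × 101 / (72 × 1.29) = 9797.0 / 92.88 ≈ 105.5 mL/min
CrCl ≈ 106 mL/min → bracket ≥ 75 mL/min.
100% of 600 mg = 600 mg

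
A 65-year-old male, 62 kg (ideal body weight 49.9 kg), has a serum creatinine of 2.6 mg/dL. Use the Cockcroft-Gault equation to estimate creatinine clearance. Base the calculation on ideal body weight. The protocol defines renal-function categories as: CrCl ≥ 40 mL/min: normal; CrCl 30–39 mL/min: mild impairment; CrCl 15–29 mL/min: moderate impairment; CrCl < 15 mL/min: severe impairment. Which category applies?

CrCl = (140 − 65) × 49.9 / (72 × 2.6) = 3742.5 / 187.20 ≈ 20.0 mL/min
20 mL/min falls in the 'moderate impairment' range.

moderate impairment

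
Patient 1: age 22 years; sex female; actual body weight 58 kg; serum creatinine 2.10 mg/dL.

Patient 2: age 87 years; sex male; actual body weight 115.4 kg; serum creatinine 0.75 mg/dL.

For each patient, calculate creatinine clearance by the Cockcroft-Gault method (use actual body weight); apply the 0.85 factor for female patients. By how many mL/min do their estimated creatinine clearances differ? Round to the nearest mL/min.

75 mL/min

Patient 1: CrCl = (140 − 22) × 58 / (72 × 2.1) × 0.85 = 6844.0 / 151.20 × 0.85 ≈ 38.5 mL/min
Patient 2: CrCl = (140 − 87) × 115.4 / (72 × 0.75) = 6116.2 / 54.00 ≈ 113.3 mL/min
|38.5 − 113.3| = 74.8 mL/min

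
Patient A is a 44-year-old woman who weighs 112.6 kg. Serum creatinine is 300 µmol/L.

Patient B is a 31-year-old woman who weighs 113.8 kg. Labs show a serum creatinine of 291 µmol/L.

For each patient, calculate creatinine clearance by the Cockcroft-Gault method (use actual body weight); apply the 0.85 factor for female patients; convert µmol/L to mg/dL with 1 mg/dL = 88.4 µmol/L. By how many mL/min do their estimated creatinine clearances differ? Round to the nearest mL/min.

Patient A: SCr = 300 / 88.4 = 3.394 mg/dL
Patient A: CrCl = (140 − 44) × 112.6 / (72 × 3.394) × 0.85 = 10809.6 / 244.37 × 0.85 ≈ 37.6 mL/min
Patient B: SCr = 291 / 88.4 = 3.292 mg/dL
Patient B: CrCl = (140 − 31) × 113.8 / (72 × 3.292) × 0.85 = 12404.2 / 237.02 × 0.85 ≈ 44.5 mL/min
|37.6 − 44.5| = 6.9 mL/min

7 mL/min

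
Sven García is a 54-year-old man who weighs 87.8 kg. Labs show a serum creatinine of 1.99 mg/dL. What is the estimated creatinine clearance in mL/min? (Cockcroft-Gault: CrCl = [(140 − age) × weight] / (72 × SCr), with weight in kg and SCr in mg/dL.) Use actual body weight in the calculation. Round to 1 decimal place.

52.7 mL/min

CrCl = (140 − 54) × 87.8 / (72 × 1.99) = 7550.8 / 143.28 ≈ 52.7 mL/min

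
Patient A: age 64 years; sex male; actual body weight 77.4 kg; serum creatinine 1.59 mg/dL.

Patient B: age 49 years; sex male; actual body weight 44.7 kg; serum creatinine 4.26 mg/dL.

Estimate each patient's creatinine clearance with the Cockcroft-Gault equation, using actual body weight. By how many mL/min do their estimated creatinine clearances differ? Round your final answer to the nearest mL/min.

Patient A: CrCl = (140 − 64) × 77.4 / (72 × 1.59) = 5882.4 / 114.48 ≈ 51.4 mL/min
Patient B: CrCl = (140 − 49) × 44.7 / (72 × 4.26) = 4067.7 / 306.72 ≈ 13.3 mL/min
|51.4 − 13.3| = 38.1 mL/min

38 mL/min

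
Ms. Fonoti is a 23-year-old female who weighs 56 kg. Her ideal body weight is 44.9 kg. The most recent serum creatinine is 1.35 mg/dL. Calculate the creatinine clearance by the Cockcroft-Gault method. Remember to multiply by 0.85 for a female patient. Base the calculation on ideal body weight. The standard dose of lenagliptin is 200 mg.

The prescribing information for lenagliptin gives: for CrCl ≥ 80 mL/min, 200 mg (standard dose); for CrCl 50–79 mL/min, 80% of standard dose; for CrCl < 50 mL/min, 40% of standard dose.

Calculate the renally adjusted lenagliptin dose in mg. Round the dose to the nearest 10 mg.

CrCl = (140 − 23) × 44.9 / (72 × 1.35) × 0.85 = 5253.3 / 97.20 × 0.85 ≈ 45.9 mL/min
CrCl ≈ 46 mL/min → bracket < 50 mL/min.
40% of 200 mg = 80 mg

80 mg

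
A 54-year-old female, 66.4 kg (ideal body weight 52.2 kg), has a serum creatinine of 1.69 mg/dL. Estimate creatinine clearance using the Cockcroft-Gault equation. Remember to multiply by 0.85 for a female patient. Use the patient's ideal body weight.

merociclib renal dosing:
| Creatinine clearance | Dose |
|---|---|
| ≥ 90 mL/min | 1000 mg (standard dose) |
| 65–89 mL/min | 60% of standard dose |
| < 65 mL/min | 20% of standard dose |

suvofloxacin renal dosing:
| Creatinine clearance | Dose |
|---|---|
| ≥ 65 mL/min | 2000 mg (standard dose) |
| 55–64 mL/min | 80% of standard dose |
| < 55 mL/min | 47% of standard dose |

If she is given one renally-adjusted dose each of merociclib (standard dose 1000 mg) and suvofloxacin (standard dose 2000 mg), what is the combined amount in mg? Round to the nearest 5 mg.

1140 mg

CrCl = (140 − 54) × 52.2 / (72 × 1.69) × 0.85 = 4489.2 / 121.68 × 0.85 ≈ 31.4 mL/min
CrCl ≈ 31 mL/min.
merociclib: < 65 mL/min → 20% of 1000 mg = 200 mg.
suvofloxacin: < 55 mL/min → 47% of 2000 mg = 940 mg.
Total = 200 + 940 = 1140 mg.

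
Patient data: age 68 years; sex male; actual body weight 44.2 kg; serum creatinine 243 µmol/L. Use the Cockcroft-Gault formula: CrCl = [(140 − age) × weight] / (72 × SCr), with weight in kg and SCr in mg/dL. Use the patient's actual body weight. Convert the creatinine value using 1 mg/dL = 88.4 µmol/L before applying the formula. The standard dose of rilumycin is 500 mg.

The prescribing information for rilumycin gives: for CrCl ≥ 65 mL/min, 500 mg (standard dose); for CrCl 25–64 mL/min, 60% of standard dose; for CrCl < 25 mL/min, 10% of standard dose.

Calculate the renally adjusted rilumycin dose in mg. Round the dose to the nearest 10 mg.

50 mg

SCr = 243 / 88.4 = 2.749 mg/dL
CrCl = (140 − 68) × 44.2 / (72 × 2.749) = 3182.4 / 197.93 ≈ 16.1 mL/min
CrCl ≈ 16 mL/min → bracket < 25 mL/min.
10% of 500 mg = 50 mg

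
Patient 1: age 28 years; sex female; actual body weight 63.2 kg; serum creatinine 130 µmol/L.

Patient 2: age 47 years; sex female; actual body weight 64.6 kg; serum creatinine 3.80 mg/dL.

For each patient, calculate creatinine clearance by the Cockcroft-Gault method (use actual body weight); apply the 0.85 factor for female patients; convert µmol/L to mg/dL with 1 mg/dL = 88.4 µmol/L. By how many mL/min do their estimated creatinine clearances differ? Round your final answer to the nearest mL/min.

38 mL/min

Patient 1: SCr = 130 / 88.4 = 1.471 mg/dL
Patient 1: CrCl = (140 − 28) × 63.2 / (72 × 1.471) × 0.85 = 7078.4 / 105.91 × 0.85 ≈ 56.8 mL/min
Patient 2: CrCl = (140 − 47) × 64.6 / (72 × 3.8) × 0.85 = 6007.8 / 273.60 × 0.85 ≈ 18.7 mL/min
|56.8 − 18.7| = 38.1 mL/min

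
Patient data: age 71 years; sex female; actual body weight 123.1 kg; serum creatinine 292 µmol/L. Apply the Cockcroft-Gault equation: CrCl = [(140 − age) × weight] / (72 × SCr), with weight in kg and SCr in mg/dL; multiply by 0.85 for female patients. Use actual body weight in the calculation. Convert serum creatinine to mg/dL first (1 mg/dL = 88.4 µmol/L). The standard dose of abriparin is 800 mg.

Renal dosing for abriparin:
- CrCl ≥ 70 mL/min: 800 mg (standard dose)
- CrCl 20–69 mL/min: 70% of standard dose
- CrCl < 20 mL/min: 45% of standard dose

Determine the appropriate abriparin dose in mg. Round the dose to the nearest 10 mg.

SCr = 292 / 88.4 = 3.303 mg/dL
CrCl = (140 − 71) × 123.1 / (72 × 3.303) × 0.85 = 8493.9 / 237.82 × 0.85 ≈ 30.4 mL/min
CrCl ≈ 30 mL/min → bracket 20–69 mL/min.
70% of 800 mg = 560 mg

560 mg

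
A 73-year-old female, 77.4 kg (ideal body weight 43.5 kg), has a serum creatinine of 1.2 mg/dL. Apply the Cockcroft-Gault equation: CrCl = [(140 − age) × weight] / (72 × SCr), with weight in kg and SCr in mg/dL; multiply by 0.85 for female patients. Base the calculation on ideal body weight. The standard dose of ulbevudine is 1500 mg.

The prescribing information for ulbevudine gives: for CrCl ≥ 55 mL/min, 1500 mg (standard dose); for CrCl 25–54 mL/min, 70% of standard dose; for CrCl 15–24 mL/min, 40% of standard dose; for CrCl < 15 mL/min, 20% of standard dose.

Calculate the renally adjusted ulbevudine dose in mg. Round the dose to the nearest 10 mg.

1050 mg

CrCl = (140 − 73) × 43.5 / (72 × 1.2) × 0.85 = 2914.5 / 86.40 × 0.85 ≈ 28.7 mL/min
CrCl ≈ 29 mL/min → bracket 25–54 mL/min.
70% of 1500 mg = 1050 mg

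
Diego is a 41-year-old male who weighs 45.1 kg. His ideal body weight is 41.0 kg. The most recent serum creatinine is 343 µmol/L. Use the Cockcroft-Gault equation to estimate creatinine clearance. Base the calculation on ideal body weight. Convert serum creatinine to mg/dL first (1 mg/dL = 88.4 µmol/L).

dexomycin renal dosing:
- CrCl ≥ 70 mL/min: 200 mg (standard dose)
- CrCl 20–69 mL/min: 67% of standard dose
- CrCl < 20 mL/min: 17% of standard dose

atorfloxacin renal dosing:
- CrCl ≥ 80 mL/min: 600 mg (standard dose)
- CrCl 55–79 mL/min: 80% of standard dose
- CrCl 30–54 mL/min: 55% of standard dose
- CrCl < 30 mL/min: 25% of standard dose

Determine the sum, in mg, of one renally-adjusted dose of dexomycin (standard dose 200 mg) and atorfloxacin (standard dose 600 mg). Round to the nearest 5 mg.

185 mg

SCr = 343 / 88.4 = 3.88 mg/dL
CrCl = (140 − 41) × 41 / (72 × 3.88) = 4059.0 / 279.36 ≈ 14.5 mL/min
CrCl ≈ 15 mL/min.
dexomycin: < 20 mL/min → 17% of 200 mg = 34 mg.
atorfloxacin: < 30 mL/min → 25% of 600 mg = 150 mg.
Total = 34 + 150 = 184 mg.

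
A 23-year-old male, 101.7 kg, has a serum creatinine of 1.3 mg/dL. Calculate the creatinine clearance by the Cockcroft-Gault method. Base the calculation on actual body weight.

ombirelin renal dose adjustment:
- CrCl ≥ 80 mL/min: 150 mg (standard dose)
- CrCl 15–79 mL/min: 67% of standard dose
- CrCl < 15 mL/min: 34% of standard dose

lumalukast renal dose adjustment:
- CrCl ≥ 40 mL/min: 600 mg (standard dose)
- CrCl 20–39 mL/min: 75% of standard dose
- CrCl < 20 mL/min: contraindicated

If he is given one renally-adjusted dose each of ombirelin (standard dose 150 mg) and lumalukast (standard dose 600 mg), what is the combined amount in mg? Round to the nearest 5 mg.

CrCl = (140 − 23) × 101.7 / (72 × 1.3) = 11898.9 / 93.60 ≈ 127.1 mL/min
CrCl ≈ 127 mL/min.
ombirelin: ≥ 80 mL/min → 100% of 150 mg = 150 mg.
lumalukast: ≥ 40 mL/min → 100% of 600 mg = 600 mg.
Total = 150 + 600 = 750 mg.

750 mg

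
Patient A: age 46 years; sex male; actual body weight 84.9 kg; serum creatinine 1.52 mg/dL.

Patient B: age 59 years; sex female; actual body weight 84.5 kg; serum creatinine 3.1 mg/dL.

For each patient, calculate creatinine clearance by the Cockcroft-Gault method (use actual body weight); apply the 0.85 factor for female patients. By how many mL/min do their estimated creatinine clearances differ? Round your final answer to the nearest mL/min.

47 mL/min

Patient A: CrCl = (140 − 46) × 84.9 / (72 × 1.52) = 7980.6 / 109.44 ≈ 72.9 mL/min
Patient B: CrCl = (140 − 59) × 84.5 / (72 × 3.1) × 0.85 = 6844.5 / 223.20 × 0.85 ≈ 26.1 mL/min
|72.9 − 26.1| = 46.8 mL/min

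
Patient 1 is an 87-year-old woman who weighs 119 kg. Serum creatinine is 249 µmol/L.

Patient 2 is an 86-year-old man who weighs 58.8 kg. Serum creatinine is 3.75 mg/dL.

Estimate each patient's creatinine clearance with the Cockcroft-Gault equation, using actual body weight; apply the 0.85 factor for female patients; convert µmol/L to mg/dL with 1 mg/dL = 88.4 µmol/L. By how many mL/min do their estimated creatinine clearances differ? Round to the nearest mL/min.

Patient 1: SCr = 249 / 88.4 = 2.817 mg/dL
Patient 1: CrCl = (140 − 87) × 119 / (72 × 2.817) × 0.85 = 6307.0 / 202.82 × 0.85 ≈ 26.4 mL/min
Patient 2: CrCl = (140 − 86) × 58.8 / (72 × 3.75) = 3175.2 / 270.00 ≈ 11.8 mL/min
|26.4 − 11.8| = 14.6 mL/min

15 mL/min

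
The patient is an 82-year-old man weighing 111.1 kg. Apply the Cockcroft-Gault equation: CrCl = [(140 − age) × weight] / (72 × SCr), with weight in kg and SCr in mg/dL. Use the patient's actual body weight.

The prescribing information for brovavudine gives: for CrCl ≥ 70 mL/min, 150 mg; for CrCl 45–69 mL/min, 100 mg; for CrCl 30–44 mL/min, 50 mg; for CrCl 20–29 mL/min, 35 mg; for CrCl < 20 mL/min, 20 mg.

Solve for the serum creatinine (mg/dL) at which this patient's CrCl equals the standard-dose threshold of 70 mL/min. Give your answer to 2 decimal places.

Standard dose requires CrCl ≥ 70 mL/min.
Set (140 − 82) × 111.1 / (72 × SCr) = 70
SCr = (140 − 82) × 111.1 / (72 × 70) = 1.279 mg/dL

1.28 mg/dL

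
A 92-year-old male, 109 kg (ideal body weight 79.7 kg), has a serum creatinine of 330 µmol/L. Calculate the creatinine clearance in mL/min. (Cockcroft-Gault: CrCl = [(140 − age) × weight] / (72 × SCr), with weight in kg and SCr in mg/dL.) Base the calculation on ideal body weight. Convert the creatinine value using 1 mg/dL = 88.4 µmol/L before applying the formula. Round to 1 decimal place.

14.2 mL/min

SCr = 330 / 88.4 = 3.733 mg/dL
CrCl = (140 − 92) × 79.7 / (72 × 3.733) = 3825.6 / 268.78 ≈ 14.2 mL/min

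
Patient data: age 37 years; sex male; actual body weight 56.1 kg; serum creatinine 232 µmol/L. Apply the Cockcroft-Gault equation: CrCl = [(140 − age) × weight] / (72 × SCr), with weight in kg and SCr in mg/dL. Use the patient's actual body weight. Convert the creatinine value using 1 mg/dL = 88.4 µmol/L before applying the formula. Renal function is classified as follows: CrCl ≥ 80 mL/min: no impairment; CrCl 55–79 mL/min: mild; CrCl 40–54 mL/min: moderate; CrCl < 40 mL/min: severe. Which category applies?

SCr = 232 / 88.4 = 2.624 mg/dL
CrCl = (140 − 37) × 56.1 / (72 × 2.624) = 5778.3 / 188.93 ≈ 30.6 mL/min
31 mL/min falls in the 'severe' range.

severe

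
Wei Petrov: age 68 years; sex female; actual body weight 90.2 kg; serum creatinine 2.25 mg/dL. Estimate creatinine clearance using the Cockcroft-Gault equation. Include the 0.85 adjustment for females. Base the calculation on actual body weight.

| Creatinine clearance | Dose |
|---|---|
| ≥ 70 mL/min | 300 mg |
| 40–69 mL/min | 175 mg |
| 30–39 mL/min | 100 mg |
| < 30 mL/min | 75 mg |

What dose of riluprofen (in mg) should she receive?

100 mg

CrCl = (140 − 68) × 90.2 / (72 × 2.25) × 0.85 = 6494.4 / 162.00 × 0.85 ≈ 34.1 mL/min
CrCl ≈ 34 mL/min → bracket 30–39 mL/min.
Dose for this bracket: 100 mg.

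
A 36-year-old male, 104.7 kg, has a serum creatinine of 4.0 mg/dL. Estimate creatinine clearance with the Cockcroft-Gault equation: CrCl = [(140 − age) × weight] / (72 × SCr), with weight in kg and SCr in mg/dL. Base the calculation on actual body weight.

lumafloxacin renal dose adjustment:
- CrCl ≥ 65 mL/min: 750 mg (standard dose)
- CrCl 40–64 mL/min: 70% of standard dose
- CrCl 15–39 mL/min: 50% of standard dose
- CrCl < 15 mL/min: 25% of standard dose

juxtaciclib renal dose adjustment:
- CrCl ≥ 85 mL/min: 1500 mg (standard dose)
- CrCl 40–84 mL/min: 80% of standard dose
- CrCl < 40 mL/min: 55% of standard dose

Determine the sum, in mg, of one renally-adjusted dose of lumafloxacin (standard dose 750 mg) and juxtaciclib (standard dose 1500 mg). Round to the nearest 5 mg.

1200 mg

CrCl = (140 − 36) × 104.7 / (72 × 4) = 10888.8 / 288.00 ≈ 37.8 mL/min
CrCl ≈ 38 mL/min.
lumafloxacin: 15–39 mL/min → 50% of 750 mg = 375 mg.
juxtaciclib: < 40 mL/min → 55% of 1500 mg = 825 mg.
Total = 375 + 825 = 1200 mg.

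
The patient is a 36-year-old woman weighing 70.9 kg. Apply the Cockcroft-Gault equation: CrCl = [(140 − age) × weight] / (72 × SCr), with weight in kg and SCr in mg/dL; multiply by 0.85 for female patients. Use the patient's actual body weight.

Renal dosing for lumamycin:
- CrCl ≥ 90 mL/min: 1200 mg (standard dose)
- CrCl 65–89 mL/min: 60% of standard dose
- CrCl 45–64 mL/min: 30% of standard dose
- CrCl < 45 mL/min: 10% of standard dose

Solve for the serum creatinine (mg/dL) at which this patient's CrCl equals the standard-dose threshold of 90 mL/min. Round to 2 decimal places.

0.97 mg/dL

Standard dose requires CrCl ≥ 90 mL/min.
Set (140 − 36) × 70.9 × 0.85 / (72 × SCr) = 90
SCr = (140 − 36) × 70.9 × 0.85 / (72 × 90) = 0.967 mg/dL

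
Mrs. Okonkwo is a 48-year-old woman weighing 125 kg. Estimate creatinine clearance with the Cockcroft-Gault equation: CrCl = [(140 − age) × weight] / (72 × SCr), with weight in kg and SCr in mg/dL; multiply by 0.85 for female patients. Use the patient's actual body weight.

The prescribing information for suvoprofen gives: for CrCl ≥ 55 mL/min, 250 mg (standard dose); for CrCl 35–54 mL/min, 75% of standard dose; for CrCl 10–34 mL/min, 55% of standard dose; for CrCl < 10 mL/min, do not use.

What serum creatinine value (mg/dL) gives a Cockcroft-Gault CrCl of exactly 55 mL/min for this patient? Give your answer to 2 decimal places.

2.47 mg/dL

Standard dose requires CrCl ≥ 55 mL/min.
Set (140 − 48) × 125 × 0.85 / (72 × SCr) = 55
SCr = (140 − 48) × 125 × 0.85 / (72 × 55) = 2.468 mg/dL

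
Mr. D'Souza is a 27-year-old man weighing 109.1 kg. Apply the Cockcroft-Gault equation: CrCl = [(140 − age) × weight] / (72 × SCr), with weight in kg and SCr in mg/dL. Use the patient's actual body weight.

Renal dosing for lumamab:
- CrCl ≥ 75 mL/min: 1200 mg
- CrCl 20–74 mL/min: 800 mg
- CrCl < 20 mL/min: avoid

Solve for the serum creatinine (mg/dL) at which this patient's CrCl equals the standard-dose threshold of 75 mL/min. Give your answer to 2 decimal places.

Standard dose requires CrCl ≥ 75 mL/min.
Set (140 − 27) × 109.1 / (72 × SCr) = 75
SCr = (140 − 27) × 109.1 / (72 × 75) = 2.283 mg/dL

2.28 mg/dL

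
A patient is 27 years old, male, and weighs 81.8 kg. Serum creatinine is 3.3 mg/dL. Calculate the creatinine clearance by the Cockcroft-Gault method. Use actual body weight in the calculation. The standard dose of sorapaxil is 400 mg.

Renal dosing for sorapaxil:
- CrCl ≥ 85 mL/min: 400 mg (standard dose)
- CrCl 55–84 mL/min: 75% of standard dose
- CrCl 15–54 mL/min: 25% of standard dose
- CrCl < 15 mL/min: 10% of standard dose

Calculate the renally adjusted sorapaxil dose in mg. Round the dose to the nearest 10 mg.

100 mg

CrCl = (140 − 27) × 81.8 / (72 × 3.3) = 9243.4 / 237.60 ≈ 38.9 mL/min
CrCl ≈ 39 mL/min → bracket 15–54 mL/min.
25% of 400 mg = 100 mg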